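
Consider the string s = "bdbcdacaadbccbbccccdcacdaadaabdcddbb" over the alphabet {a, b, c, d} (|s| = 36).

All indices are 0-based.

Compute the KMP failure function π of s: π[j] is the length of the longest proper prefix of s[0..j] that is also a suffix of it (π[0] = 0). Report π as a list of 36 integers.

π[0] = 0
j=1 s[j]='d': π[1]=0 (border '')
j=2 s[j]='b': π[2]=1 (border 'b')
j=3 s[j]='c': k: 1→0; π[3]=0 (border '')
j=4 s[j]='d': π[4]=0 (border '')
j=5 s[j]='a': π[5]=0 (border '')
j=6 s[j]='c': π[6]=0 (border '')
j=7 s[j]='a': π[7]=0 (border '')
j=8 s[j]='a': π[8]=0 (border '')
j=9 s[j]='d': π[9]=0 (border '')
j=10 s[j]='b': π[10]=1 (border 'b')
j=11 s[j]='c': k: 1→0; π[11]=0 (border '')
j=12 s[j]='c': π[12]=0 (border '')
j=13 s[j]='b': π[13]=1 (border 'b')
j=14 s[j]='b': k: 1→0; π[14]=1 (border 'b')
j=15 s[j]='c': k: 1→0; π[15]=0 (border '')
j=16 s[j]='c': π[16]=0 (border '')
j=17 s[j]='c': π[17]=0 (border '')
j=18 s[j]='c': π[18]=0 (border '')
j=19 s[j]='d': π[19]=0 (border '')
j=20 s[j]='c': π[20]=0 (border '')
j=21 s[j]='a': π[21]=0 (border '')
j=22 s[j]='c': π[22]=0 (border '')
j=23 s[j]='d': π[23]=0 (border '')
j=24 s[j]='a': π[24]=0 (border '')
j=25 s[j]='a': π[25]=0 (border '')
j=26 s[j]='d': π[26]=0 (border '')
j=27 s[j]='a': π[27]=0 (border '')
j=28 s[j]='a': π[28]=0 (border '')
j=29 s[j]='b': π[29]=1 (border 'b')
j=30 s[j]='d': π[30]=2 (border 'bd')
j=31 s[j]='c': k: 2→0; π[31]=0 (border '')
j=32 s[j]='d': π[32]=0 (border '')
j=33 s[j]='d': π[33]=0 (border '')
j=34 s[j]='b': π[34]=1 (border 'b')
j=35 s[j]='b': k: 1→0; π[35]=1 (border 'b')

[0, 0, 1, 0, 0, 0, 0, 0, 0, 0, 1, 0, 0, 1, 1, 0, 0, 0, 0, 0, 0, 0, 0, 0, 0, 0, 0, 0, 0, 1, 2, 0, 0, 0, 1, 1]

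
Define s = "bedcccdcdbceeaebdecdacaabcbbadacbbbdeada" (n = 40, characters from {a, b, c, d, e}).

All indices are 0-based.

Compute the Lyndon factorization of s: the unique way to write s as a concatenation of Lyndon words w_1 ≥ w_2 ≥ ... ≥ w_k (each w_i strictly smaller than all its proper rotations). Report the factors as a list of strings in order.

emit factor 1: 'bedcccdcd' (i=0, period=9)
emit factor 2: 'bcee' (i=9, period=4)
emit factor 3: 'aebdecd' (i=13, period=7)
emit factor 4: 'ac' (i=20, period=2)
emit factor 5: 'aabcbbadacbbbdead' (i=22, period=17)
emit factor 6: 'a' (i=39, period=1)

["bedcccdcd", "bcee", "aebdecd", "ac", "aabcbbadacbbbdead", "a"]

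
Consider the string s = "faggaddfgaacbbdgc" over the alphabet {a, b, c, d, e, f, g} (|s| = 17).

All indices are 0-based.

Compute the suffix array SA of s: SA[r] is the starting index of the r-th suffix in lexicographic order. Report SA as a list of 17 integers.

rank→(start, suffix):
  0 → (9, 'aacbbdgc')
  1 → (10, 'acbbdgc')
  2 → (4, 'addfgaacbbdgc')
  3 → (1, 'aggaddfgaacbbdgc')
  4 → (12, 'bbdgc')
  5 → (13, 'bdgc')
  6 → (16, 'c')
  7 → (11, 'cbbdgc')
  8 → (5, 'ddfgaacbbdgc')
  9 → (6, 'dfgaacbbdgc')
  10 → (14, 'dgc')
  11 → (0, 'faggaddfgaacbbdgc')
  12 → (7, 'fgaacbbdgc')
  13 → (8, 'gaacbbdgc')
  14 → (3, 'gaddfgaacbbdgc')
  15 → (15, 'gc')
  16 → (2, 'ggaddfgaacbbdgc')

[9, 10, 4, 1, 12, 13, 16, 11, 5, 6, 14, 0, 7, 8, 3, 15, 2]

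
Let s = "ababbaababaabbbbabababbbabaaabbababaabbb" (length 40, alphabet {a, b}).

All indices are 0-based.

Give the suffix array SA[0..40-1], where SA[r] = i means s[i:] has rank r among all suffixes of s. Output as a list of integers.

sorted suffixes:
  #0 SA[0]=26  'aaabbababaabbb'
  #1 SA[1]=5  'aababaabbbbabababbbabaaabbababaabbb'
  #2 SA[2]=27  'aabbababaabbb'
  #3 SA[3]=35  'aabbb'
  #4 SA[4]=10  'aabbbbabababbbabaaabbababaabbb'
  #5 SA[5]=24  'abaaabbababaabbb'
  #6 SA[6]=33  'abaabbb'
  #7 SA[7]=8  'abaabbbbabababbbabaaabbababaabbb'
  #8 SA[8]=31  'ababaabbb'
  #9 SA[9]=6  'ababaabbbbabababbbabaaabbababaabbb'
  #10 SA[10]=16  'abababbbabaaabbababaabbb'
  #11 SA[11]=0  'ababbaababaabbbbabababbbabaaabbababaabbb'
  #12 SA[12]=18  'ababbbabaaabbababaabbb'
  #13 SA[13]=2  'abbaababaabbbbabababbbabaaabbababaabbb'
  #14 SA[14]=28  'abbababaabbb'
  #15 SA[15]=36  'abbb'
  #16 SA[16]=20  'abbbabaaabbababaabbb'
  #17 SA[17]=11  'abbbbabababbbabaaabbababaabbb'
  #18 SA[18]=39  'b'
  #19 SA[19]=25  'baaabbababaabbb'
  #20 SA[20]=4  'baababaabbbbabababbbabaaabbababaabbb'
  #21 SA[21]=34  'baabbb'
  #22 SA[22]=9  'baabbbbabababbbabaaabbababaabbb'
  #23 SA[23]=23  'babaaabbababaabbb'
  #24 SA[24]=32  'babaabbb'
  #25 SA[25]=7  'babaabbbbabababbbabaaabbababaabbb'
  #26 SA[26]=30  'bababaabbb'
  #27 SA[27]=15  'babababbbabaaabbababaabbb'
  #28 SA[28]=17  'bababbbabaaabbababaabbb'
  #29 SA[29]=1  'babbaababaabbbbabababbbabaaabbababaabbb'
  #30 SA[30]=19  'babbbabaaabbababaabbb'
  #31 SA[31]=38  'bb'
  #32 SA[32]=3  'bbaababaabbbbabababbbabaaabbababaabbb'
  #33 SA[33]=22  'bbabaaabbababaabbb'
  #34 SA[34]=29  'bbababaabbb'
  #35 SA[35]=14  'bbabababbbabaaabbababaabbb'
  #36 SA[36]=37  'bbb'
  #37 SA[37]=21  'bbbabaaabbababaabbb'
  #38 SA[38]=13  'bbbabababbbabaaabbababaabbb'
  #39 SA[39]=12  'bbbbabababbbabaaabbababaabbb'

[26, 5, 27, 35, 10, 24, 33, 8, 31, 6, 16, 0, 18, 2, 28, 36, 20, 11, 39, 25, 4, 34, 9, 23, 32, 7, 30, 15, 17, 1, 19, 38, 3, 22, 29, 14, 37, 21, 13, 12]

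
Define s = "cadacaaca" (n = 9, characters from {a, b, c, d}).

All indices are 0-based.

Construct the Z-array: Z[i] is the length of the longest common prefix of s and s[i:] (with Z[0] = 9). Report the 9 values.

[9, 0, 0, 0, 2, 0, 0, 2, 0]

Z[0]=9
i=1: outside box; Z[1]=0
i=2: outside box; Z[2]=0
i=3: outside box; Z[3]=0
i=4: outside box; Z[4]=2 scan→box=[4,6)
i=5: min(r-i=1, Z[1]=0)=0; Z[5]=0
i=6: outside box; Z[6]=0
i=7: outside box; Z[7]=2 scan→box=[7,9)
i=8: min(r-i=1, Z[1]=0)=0; Z[8]=0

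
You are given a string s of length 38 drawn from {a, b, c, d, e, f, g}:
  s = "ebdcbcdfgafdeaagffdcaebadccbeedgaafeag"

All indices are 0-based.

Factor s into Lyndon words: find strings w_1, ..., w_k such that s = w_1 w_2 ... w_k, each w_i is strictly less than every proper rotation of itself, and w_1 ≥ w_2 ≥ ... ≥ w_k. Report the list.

emit factor 1: 'e' (i=0, period=1)
emit factor 2: 'bdc' (i=1, period=3)
emit factor 3: 'bcdfg' (i=4, period=5)
emit factor 4: 'afde' (i=9, period=4)
emit factor 5: 'aagffdcaebadccbeedg' (i=13, period=19)
emit factor 6: 'aafeag' (i=32, period=6)

["e", "bdc", "bcdfg", "afde", "aagffdcaebadccbeedg", "aafeag"]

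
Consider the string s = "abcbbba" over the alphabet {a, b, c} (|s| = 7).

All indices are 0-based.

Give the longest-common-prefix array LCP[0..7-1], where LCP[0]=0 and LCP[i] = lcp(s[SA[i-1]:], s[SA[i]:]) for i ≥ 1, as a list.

rank→(start, suffix):
  0 → (6, 'a')
  1 → (0, 'abcbbba')
  2 → (5, 'ba')
  3 → (4, 'bba')
  4 → (3, 'bbba')
  5 → (1, 'bcbbba')
  6 → (2, 'cbbba')

SA = [6, 0, 5, 4, 3, 1, 2]
rank  pair      lcp
   1  s[6:],s[0:]  1  'a'
   2  s[0:],s[5:]  0  ''
   3  s[5:],s[4:]  1  'b'
   4  s[4:],s[3:]  2  'bb'
   5  s[3:],s[1:]  1  'b'
   6  s[1:],s[2:]  0  ''

[0, 1, 0, 1, 2, 1, 0]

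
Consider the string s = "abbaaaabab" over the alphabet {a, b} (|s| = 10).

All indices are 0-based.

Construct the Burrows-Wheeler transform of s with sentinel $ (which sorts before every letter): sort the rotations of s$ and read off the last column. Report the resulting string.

rank  rotation     last
    0  $abbaaaabab  b
    1  aaaabab$abb  b
    2  aaabab$abba  a
    3  aabab$abbaa  a
    4  ab$abbaaaab  b
    5  abab$abbaaa  a
    6  abbaaaabab$  $
    7  b$abbaaaaba  a
    8  baaaabab$ab  b
    9  bab$abbaaaa  a
   10  bbaaaabab$a  a

bbaaba$abaa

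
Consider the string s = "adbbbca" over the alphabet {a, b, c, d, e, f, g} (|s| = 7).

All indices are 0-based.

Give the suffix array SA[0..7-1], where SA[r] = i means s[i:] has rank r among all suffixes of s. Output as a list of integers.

rank→(start, suffix):
  0 → (6, 'a')
  1 → (0, 'adbbbca')
  2 → (2, 'bbbca')
  3 → (3, 'bbca')
  4 → (4, 'bca')
  5 → (5, 'ca')
  6 → (1, 'dbbbca')

[6, 0, 2, 3, 4, 5, 1]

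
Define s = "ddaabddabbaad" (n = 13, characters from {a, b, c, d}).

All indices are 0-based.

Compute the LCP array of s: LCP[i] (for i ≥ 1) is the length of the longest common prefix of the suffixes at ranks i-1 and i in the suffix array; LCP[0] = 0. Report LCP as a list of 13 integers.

rank→(start, suffix):
  0 → (2, 'aabddabbaad')
  1 → (10, 'aad')
  2 → (7, 'abbaad')
  3 → (3, 'abddabbaad')
  4 → (11, 'ad')
  5 → (9, 'baad')
  6 → (8, 'bbaad')
  7 → (4, 'bddabbaad')
  8 → (12, 'd')
  9 → (1, 'daabddabbaad')
  10 → (6, 'dabbaad')
  11 → (0, 'ddaabddabbaad')
  12 → (5, 'ddabbaad')

SA = [2, 10, 7, 3, 11, 9, 8, 4, 12, 1, 6, 0, 5]
rank  pair      lcp
   1  s[2:],s[10:]  2  'aa'
   2  s[10:],s[7:]  1  'a'
   3  s[7:],s[3:]  2  'ab'
   4  s[3:],s[11:]  1  'a'
   5  s[11:],s[9:]  0  ''
   6  s[9:],s[8:]  1  'b'
   7  s[8:],s[4:]  1  'b'
   8  s[4:],s[12:]  0  ''
   9  s[12:],s[1:]  1  'd'
  10  s[1:],s[6:]  2  'da'
  11  s[6:],s[0:]  1  'd'
  12  s[0:],s[5:]  3  'dda'

[0, 2, 1, 2, 1, 0, 1, 1, 0, 1, 2, 1, 3]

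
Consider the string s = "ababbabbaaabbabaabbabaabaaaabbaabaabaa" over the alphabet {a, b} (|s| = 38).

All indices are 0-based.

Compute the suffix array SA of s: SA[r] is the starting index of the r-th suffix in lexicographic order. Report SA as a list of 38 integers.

[37, 36, 24, 25, 8, 33, 21, 30, 26, 15, 9, 34, 22, 31, 19, 13, 0, 5, 27, 16, 10, 2, 35, 23, 7, 32, 20, 29, 14, 18, 12, 4, 1, 6, 28, 17, 11, 3]

sorted suffixes:
  #0 SA[0]=37  'a'
  #1 SA[1]=36  'aa'
  #2 SA[2]=24  'aaaabbaabaabaa'
  #3 SA[3]=25  'aaabbaabaabaa'
  #4 SA[4]=8  'aaabbabaabbabaabaaaabbaabaabaa'
  #5 SA[5]=33  'aabaa'
  #6 SA[6]=21  'aabaaaabbaabaabaa'
  #7 SA[7]=30  'aabaabaa'
  #8 SA[8]=26  'aabbaabaabaa'
  #9 SA[9]=15  'aabbabaabaaaabbaabaabaa'
  #10 SA[10]=9  'aabbabaabbabaabaaaabbaabaabaa'
  #11 SA[11]=34  'abaa'
  #12 SA[12]=22  'abaaaabbaabaabaa'
  #13 SA[13]=31  'abaabaa'
  #14 SA[14]=19  'abaabaaaabbaabaabaa'
  #15 SA[15]=13  'abaabbabaabaaaabbaabaabaa'
  #16 SA[16]=0  'ababbabbaaabbabaabbabaabaaaabbaabaabaa'
  #17 SA[17]=5  'abbaaabbabaabbabaabaaaabbaabaabaa'
  #18 SA[18]=27  'abbaabaabaa'
  #19 SA[19]=16  'abbabaabaaaabbaabaabaa'
  #20 SA[20]=10  'abbabaabbabaabaaaabbaabaabaa'
  #21 SA[21]=2  'abbabbaaabbabaabbabaabaaaabbaabaabaa'
  #22 SA[22]=35  'baa'
  #23 SA[23]=23  'baaaabbaabaabaa'
  #24 SA[24]=7  'baaabbabaabbabaabaaaabbaabaabaa'
  #25 SA[25]=32  'baabaa'
  #26 SA[26]=20  'baabaaaabbaabaabaa'
  #27 SA[27]=29  'baabaabaa'
  #28 SA[28]=14  'baabbabaabaaaabbaabaabaa'
  #29 SA[29]=18  'babaabaaaabbaabaabaa'
  #30 SA[30]=12  'babaabbabaabaaaabbaabaabaa'
  #31 SA[31]=4  'babbaaabbabaabbabaabaaaabbaabaabaa'
  #32 SA[32]=1  'babbabbaaabbabaabbabaabaaaabbaabaabaa'
  #33 SA[33]=6  'bbaaabbabaabbabaabaaaabbaabaabaa'
  #34 SA[34]=28  'bbaabaabaa'
  #35 SA[35]=17  'bbabaabaaaabbaabaabaa'
  #36 SA[36]=11  'bbabaabbabaabaaaabbaabaabaa'
  #37 SA[37]=3  'bbabbaaabbabaabbabaabaaaabbaabaabaa'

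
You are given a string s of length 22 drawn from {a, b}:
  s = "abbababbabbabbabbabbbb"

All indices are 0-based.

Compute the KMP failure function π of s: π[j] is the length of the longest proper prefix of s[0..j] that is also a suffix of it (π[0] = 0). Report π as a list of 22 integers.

π[0] = 0
j=1 s[j]='b': π[1]=0 (border '')
j=2 s[j]='b': π[2]=0 (border '')
j=3 s[j]='a': π[3]=1 (border 'a')
j=4 s[j]='b': π[4]=2 (border 'ab')
j=5 s[j]='a': k: 2→0; π[5]=1 (border 'a')
j=6 s[j]='b': π[6]=2 (border 'ab')
j=7 s[j]='b': π[7]=3 (border 'abb')
j=8 s[j]='a': π[8]=4 (border 'abba')
j=9 s[j]='b': π[9]=5 (border 'abbab')
j=10 s[j]='b': k: 5→2; π[10]=3 (border 'abb')
j=11 s[j]='a': π[11]=4 (border 'abba')
j=12 s[j]='b': π[12]=5 (border 'abbab')
j=13 s[j]='b': k: 5→2; π[13]=3 (border 'abb')
j=14 s[j]='a': π[14]=4 (border 'abba')
j=15 s[j]='b': π[15]=5 (border 'abbab')
j=16 s[j]='b': k: 5→2; π[16]=3 (border 'abb')
j=17 s[j]='a': π[17]=4 (border 'abba')
j=18 s[j]='b': π[18]=5 (border 'abbab')
j=19 s[j]='b': k: 5→2; π[19]=3 (border 'abb')
j=20 s[j]='b': k: 3→0; π[20]=0 (border '')
j=21 s[j]='b': π[21]=0 (border '')

[0, 0, 0, 1, 2, 1, 2, 3, 4, 5, 3, 4, 5, 3, 4, 5, 3, 4, 5, 3, 0, 0]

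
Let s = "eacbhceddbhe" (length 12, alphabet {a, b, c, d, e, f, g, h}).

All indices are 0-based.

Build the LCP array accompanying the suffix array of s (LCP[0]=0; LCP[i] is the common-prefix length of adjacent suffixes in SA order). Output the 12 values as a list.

sorted suffixes:
  #0 SA[0]=1  'acbhceddbhe'
  #1 SA[1]=3  'bhceddbhe'
  #2 SA[2]=9  'bhe'
  #3 SA[3]=2  'cbhceddbhe'
  #4 SA[4]=5  'ceddbhe'
  #5 SA[5]=8  'dbhe'
  #6 SA[6]=7  'ddbhe'
  #7 SA[7]=11  'e'
  #8 SA[8]=0  'eacbhceddbhe'
  #9 SA[9]=6  'eddbhe'
  #10 SA[10]=4  'hceddbhe'
  #11 SA[11]=10  'he'

SA = [1, 3, 9, 2, 5, 8, 7, 11, 0, 6, 4, 10]
i: (SA[i-1],SA[i]) lcp shared
  1: (1,3) 0 ''
  2: (3,9) 2 'bh'
  3: (9,2) 0 ''
  4: (2,5) 1 'c'
  5: (5,8) 0 ''
  6: (8,7) 1 'd'
  7: (7,11) 0 ''
  8: (11,0) 1 'e'
  9: (0,6) 1 'e'
  10: (6,4) 0 ''
  11: (4,10) 1 'h'

[0, 0, 2, 0, 1, 0, 1, 0, 1, 1, 0, 1]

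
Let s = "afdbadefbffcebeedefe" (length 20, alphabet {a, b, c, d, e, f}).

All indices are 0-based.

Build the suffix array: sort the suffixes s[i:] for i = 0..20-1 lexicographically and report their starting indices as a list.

[4, 0, 3, 13, 8, 11, 2, 5, 16, 19, 12, 15, 14, 6, 17, 7, 10, 1, 18, 9]

rank | idx | suffix
   0 |   4 | adefbffcebeedefe
   1 |   0 | afdbadefbffcebeedefe
   2 |   3 | badefbffcebeedefe
   3 |  13 | beedefe
   4 |   8 | bffcebeedefe
   5 |  11 | cebeedefe
   6 |   2 | dbadefbffcebeedefe
   7 |   5 | defbffcebeedefe
   8 |  16 | defe
   9 |  19 | e
  10 |  12 | ebeedefe
  11 |  15 | edefe
  12 |  14 | eedefe
  13 |   6 | efbffcebeedefe
  14 |  17 | efe
  15 |   7 | fbffcebeedefe
  16 |  10 | fcebeedefe
  17 |   1 | fdbadefbffcebeedefe
  18 |  18 | fe
  19 |   9 | ffcebeedefe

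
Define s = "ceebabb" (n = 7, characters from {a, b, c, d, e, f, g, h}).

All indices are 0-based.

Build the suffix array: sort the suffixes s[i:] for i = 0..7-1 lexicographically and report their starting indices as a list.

[4, 6, 3, 5, 0, 2, 1]

rank | idx | suffix
   0 |   4 | abb
   1 |   6 | b
   2 |   3 | babb
   3 |   5 | bb
   4 |   0 | ceebabb
   5 |   2 | ebabb
   6 |   1 | eebabb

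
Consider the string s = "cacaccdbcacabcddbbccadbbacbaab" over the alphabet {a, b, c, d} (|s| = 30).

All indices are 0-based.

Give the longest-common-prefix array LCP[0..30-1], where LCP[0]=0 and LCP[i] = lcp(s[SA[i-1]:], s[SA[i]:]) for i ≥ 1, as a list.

rank→(start, suffix):
  0 → (27, 'aab')
  1 → (28, 'ab')
  2 → (11, 'abcddbbccadbbacbaab')
  3 → (9, 'acabcddbbccadbbacbaab')
  4 → (1, 'acaccdbcacabcddbbccadbbacbaab')
  5 → (24, 'acbaab')
  6 → (3, 'accdbcacabcddbbccadbbacbaab')
  7 → (20, 'adbbacbaab')
  8 → (29, 'b')
  9 → (26, 'baab')
  10 → (23, 'bacbaab')
  11 → (22, 'bbacbaab')
  12 → (16, 'bbccadbbacbaab')
  13 → (7, 'bcacabcddbbccadbbacbaab')
  14 → (17, 'bccadbbacbaab')
  15 → (12, 'bcddbbccadbbacbaab')
  16 → (10, 'cabcddbbccadbbacbaab')
  17 → (8, 'cacabcddbbccadbbacbaab')
  18 → (0, 'cacaccdbcacabcddbbccadbbacbaab')
  19 → (2, 'caccdbcacabcddbbccadbbacbaab')
  20 → (19, 'cadbbacbaab')
  21 → (25, 'cbaab')
  22 → (18, 'ccadbbacbaab')
  23 → (4, 'ccdbcacabcddbbccadbbacbaab')
  24 → (5, 'cdbcacabcddbbccadbbacbaab')
  25 → (13, 'cddbbccadbbacbaab')
  26 → (21, 'dbbacbaab')
  27 → (15, 'dbbccadbbacbaab')
  28 → (6, 'dbcacabcddbbccadbbacbaab')
  29 → (14, 'ddbbccadbbacbaab')

SA = [27, 28, 11, 9, 1, 24, 3, 20, 29, 26, 23, 22, 16, 7, 17, 12, 10, 8, 0, 2, 19, 25, 18, 4, 5, 13, 21, 15, 6, 14]
rank  pair      lcp
   1  s[27:],s[28:]  1  'a'
   2  s[28:],s[11:]  2  'ab'
   3  s[11:],s[9:]  1  'a'
   4  s[9:],s[1:]  3  'aca'
   5  s[1:],s[24:]  2  'ac'
   6  s[24:],s[3:]  2  'ac'
   7  s[3:],s[20:]  1  'a'
   8  s[20:],s[29:]  0  ''
   9  s[29:],s[26:]  1  'b'
  10  s[26:],s[23:]  2  'ba'
  11  s[23:],s[22:]  1  'b'
  12  s[22:],s[16:]  2  'bb'
  13  s[16:],s[7:]  1  'b'
  14  s[7:],s[17:]  2  'bc'
  15  s[17:],s[12:]  2  'bc'
  16  s[12:],s[10:]  0  ''
  17  s[10:],s[8:]  2  'ca'
  18  s[8:],s[0:]  4  'caca'
  19  s[0:],s[2:]  3  'cac'
  20  s[2:],s[19:]  2  'ca'
  21  s[19:],s[25:]  1  'c'
  22  s[25:],s[18:]  1  'c'
  23  s[18:],s[4:]  2  'cc'
  24  s[4:],s[5:]  1  'c'
  25  s[5:],s[13:]  2  'cd'
  26  s[13:],s[21:]  0  ''
  27  s[21:],s[15:]  3  'dbb'
  28  s[15:],s[6:]  2  'db'
  29  s[6:],s[14:]  1  'd'

[0, 1, 2, 1, 3, 2, 2, 1, 0, 1, 2, 1, 2, 1, 2, 2, 0, 2, 4, 3, 2, 1, 1, 2, 1, 2, 0, 3, 2, 1]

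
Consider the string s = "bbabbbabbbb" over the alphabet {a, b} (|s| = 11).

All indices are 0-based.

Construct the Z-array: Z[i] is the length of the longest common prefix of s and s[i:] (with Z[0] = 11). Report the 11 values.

[11, 1, 0, 2, 6, 1, 0, 2, 2, 2, 1]

Z[0]=11
i=1: outside box; Z[1]=1 extend→box=[1,2)
i=2: outside box; Z[2]=0
i=3: outside box; Z[3]=2 extend→box=[3,5)
i=4: min(r-i=1, Z[1]=1)=1; Z[4]=6 extend→box=[4,10)
i=5: min(r-i=5, Z[1]=1)=1; Z[5]=1
i=6: min(r-i=4, Z[2]=0)=0; Z[6]=0
i=7: min(r-i=3, Z[3]=2)=2; Z[7]=2
i=8: min(r-i=2, Z[4]=6)=2; Z[8]=2
i=9: min(r-i=1, Z[5]=1)=1; Z[9]=2 extend→box=[9,11)
i=10: min(r-i=1, Z[1]=1)=1; Z[10]=1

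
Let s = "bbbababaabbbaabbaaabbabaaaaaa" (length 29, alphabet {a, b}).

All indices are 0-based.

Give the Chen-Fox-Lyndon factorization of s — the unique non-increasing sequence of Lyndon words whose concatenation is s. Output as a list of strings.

["b", "b", "b", "ab", "ab", "aabbb", "aabb", "aaabbab", "a", "a", "a", "a", "a", "a"]

emit factor 1: 'b' (i=0, period=1)
emit factor 2: 'b' (i=1, period=1)
emit factor 3: 'b' (i=2, period=1)
emit factor 4: 'ab' (i=3, period=2)
emit factor 5: 'ab' (i=5, period=2)
emit factor 6: 'aabbb' (i=7, period=5)
emit factor 7: 'aabb' (i=12, period=4)
emit factor 8: 'aaabbab' (i=16, period=7)
emit factor 9: 'a' (i=23, period=1)
emit factor 10: 'a' (i=24, period=1)
emit factor 11: 'a' (i=25, period=1)
emit factor 12: 'a' (i=26, period=1)
emit factor 13: 'a' (i=27, period=1)
emit factor 14: 'a' (i=28, period=1)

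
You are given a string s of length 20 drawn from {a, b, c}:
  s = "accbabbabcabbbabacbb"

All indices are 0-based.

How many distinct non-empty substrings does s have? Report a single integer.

177

rank | idx | suffix
   0 |  14 | abacbb
   1 |   4 | abbabcabbbabacbb
   2 |  10 | abbbabacbb
   3 |   7 | abcabbbabacbb
   4 |  16 | acbb
   5 |   0 | accbabbabcabbbabacbb
   6 |  19 | b
   7 |  13 | babacbb
   8 |   3 | babbabcabbbabacbb
   9 |   6 | babcabbbabacbb
  10 |  15 | bacbb
  11 |  18 | bb
  12 |  12 | bbabacbb
  13 |   5 | bbabcabbbabacbb
  14 |  11 | bbbabacbb
  15 |   8 | bcabbbabacbb
  16 |   9 | cabbbabacbb
  17 |   2 | cbabbabcabbbabacbb
  18 |  17 | cbb
  19 |   1 | ccbabbabcabbbabacbb

SA = [14, 4, 10, 7, 16, 0, 19, 13, 3, 6, 15, 18, 12, 5, 11, 8, 9, 2, 17, 1]
i: (SA[i-1],SA[i]) lcp shared
  1: (14,4) 2 'ab'
  2: (4,10) 3 'abb'
  3: (10,7) 2 'ab'
  4: (7,16) 1 'a'
  5: (16,0) 2 'ac'
  6: (0,19) 0 ''
  7: (19,13) 1 'b'
  8: (13,3) 3 'bab'
  9: (3,6) 3 'bab'
  10: (6,15) 2 'ba'
  11: (15,18) 1 'b'
  12: (18,12) 2 'bb'
  13: (12,5) 4 'bbab'
  14: (5,11) 2 'bb'
  15: (11,8) 1 'b'
  16: (8,9) 0 ''
  17: (9,2) 1 'c'
  18: (2,17) 2 'cb'
  19: (17,1) 1 'c'

n(n+1)/2 = 20·21/2 = 210
Σ LCP = 0 + 2 + 3 + 2 + 1 + 2 + 0 + 1 + 3 + 3 + 2 + 1 + 2 + 4 + 2 + 1 + 0 + 1 + 2 + 1 = 33
distinct = 210 − 33 = 177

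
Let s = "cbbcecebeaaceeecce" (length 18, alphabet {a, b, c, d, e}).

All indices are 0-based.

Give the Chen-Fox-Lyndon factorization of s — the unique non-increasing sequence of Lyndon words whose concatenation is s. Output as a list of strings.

["c", "bbcecebe", "aaceeecce"]

emit factor 1: 'c' (i=0, period=1)
emit factor 2: 'bbcecebe' (i=1, period=8)
emit factor 3: 'aaceeecce' (i=9, period=9)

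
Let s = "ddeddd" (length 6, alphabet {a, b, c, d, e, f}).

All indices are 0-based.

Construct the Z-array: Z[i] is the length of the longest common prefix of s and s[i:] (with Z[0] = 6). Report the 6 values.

Z[0]=6
i=1: fresh scan; Z[1]=1 extend→box=[1,2)
i=2: fresh scan; Z[2]=0
i=3: fresh scan; Z[3]=2 extend→box=[3,5)
i=4: min(r-i=1, Z[1]=1)=1; Z[4]=2 extend→box=[4,6)
i=5: min(r-i=1, Z[1]=1)=1; Z[5]=1

[6, 1, 0, 2, 2, 1]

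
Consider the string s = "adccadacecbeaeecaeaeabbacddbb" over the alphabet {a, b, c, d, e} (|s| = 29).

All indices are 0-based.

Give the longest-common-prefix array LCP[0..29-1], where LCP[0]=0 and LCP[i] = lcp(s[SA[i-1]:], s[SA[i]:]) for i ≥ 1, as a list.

rank→(start, suffix):
  0 → (20, 'abbacddbb')
  1 → (23, 'acddbb')
  2 → (6, 'acecbeaeecaeaeabbacddbb')
  3 → (4, 'adacecbeaeecaeaeabbacddbb')
  4 → (0, 'adccadacecbeaeecaeaeabbacddbb')
  5 → (18, 'aeabbacddbb')
  6 → (16, 'aeaeabbacddbb')
  7 → (12, 'aeecaeaeabbacddbb')
  8 → (28, 'b')
  9 → (22, 'bacddbb')
  10 → (27, 'bb')
  11 → (21, 'bbacddbb')
  12 → (10, 'beaeecaeaeabbacddbb')
  13 → (3, 'cadacecbeaeecaeaeabbacddbb')
  14 → (15, 'caeaeabbacddbb')
  15 → (9, 'cbeaeecaeaeabbacddbb')
  16 → (2, 'ccadacecbeaeecaeaeabbacddbb')
  17 → (24, 'cddbb')
  18 → (7, 'cecbeaeecaeaeabbacddbb')
  19 → (5, 'dacecbeaeecaeaeabbacddbb')
  20 → (26, 'dbb')
  21 → (1, 'dccadacecbeaeecaeaeabbacddbb')
  22 → (25, 'ddbb')
  23 → (19, 'eabbacddbb')
  24 → (17, 'eaeabbacddbb')
  25 → (11, 'eaeecaeaeabbacddbb')
  26 → (14, 'ecaeaeabbacddbb')
  27 → (8, 'ecbeaeecaeaeabbacddbb')
  28 → (13, 'eecaeaeabbacddbb')

SA = [20, 23, 6, 4, 0, 18, 16, 12, 28, 22, 27, 21, 10, 3, 15, 9, 2, 24, 7, 5, 26, 1, 25, 19, 17, 11, 14, 8, 13]
[i] adj suffixes → lcp
  [1] 20/23 → 1 ('a')
  [2] 23/6 → 2 ('ac')
  [3] 6/4 → 1 ('a')
  [4] 4/0 → 2 ('ad')
  [5] 0/18 → 1 ('a')
  [6] 18/16 → 3 ('aea')
  [7] 16/12 → 2 ('ae')
  [8] 12/28 → 0 ('')
  [9] 28/22 → 1 ('b')
  [10] 22/27 → 1 ('b')
  [11] 27/21 → 2 ('bb')
  [12] 21/10 → 1 ('b')
  [13] 10/3 → 0 ('')
  [14] 3/15 → 2 ('ca')
  [15] 15/9 → 1 ('c')
  [16] 9/2 → 1 ('c')
  [17] 2/24 → 1 ('c')
  [18] 24/7 → 1 ('c')
  [19] 7/5 → 0 ('')
  [20] 5/26 → 1 ('d')
  [21] 26/1 → 1 ('d')
  [22] 1/25 → 1 ('d')
  [23] 25/19 → 0 ('')
  [24] 19/17 → 2 ('ea')
  [25] 17/11 → 3 ('eae')
  [26] 11/14 → 1 ('e')
  [27] 14/8 → 2 ('ec')
  [28] 8/13 → 1 ('e')

[0, 1, 2, 1, 2, 1, 3, 2, 0, 1, 1, 2, 1, 0, 2, 1, 1, 1, 1, 0, 1, 1, 1, 0, 2, 3, 1, 2, 1]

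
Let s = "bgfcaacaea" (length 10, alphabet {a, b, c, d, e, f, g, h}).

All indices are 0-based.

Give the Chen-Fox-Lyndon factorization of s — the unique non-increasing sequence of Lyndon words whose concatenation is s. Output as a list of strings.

emit factor 1: 'bgfc' (i=0, period=4)
emit factor 2: 'aacae' (i=4, period=5)
emit factor 3: 'a' (i=9, period=1)

["bgfc", "aacae", "a"]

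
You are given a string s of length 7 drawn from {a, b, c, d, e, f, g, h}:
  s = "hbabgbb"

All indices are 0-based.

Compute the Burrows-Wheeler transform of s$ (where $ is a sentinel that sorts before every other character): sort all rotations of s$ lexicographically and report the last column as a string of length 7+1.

rank  rotation  last
    0  $hbabgbb  b
    1  abgbb$hb  b
    2  b$hbabgb  b
    3  babgbb$h  h
    4  bb$hbabg  g
    5  bgbb$hba  a
    6  gbb$hbab  b
    7  hbabgbb$  $

bbbhgab$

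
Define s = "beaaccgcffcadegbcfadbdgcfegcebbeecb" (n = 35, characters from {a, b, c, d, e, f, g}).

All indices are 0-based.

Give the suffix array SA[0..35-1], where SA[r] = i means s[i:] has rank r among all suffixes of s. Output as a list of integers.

[2, 3, 18, 11, 34, 29, 15, 20, 0, 30, 10, 33, 4, 27, 16, 23, 7, 5, 19, 12, 21, 1, 28, 32, 31, 13, 25, 17, 9, 24, 8, 14, 26, 22, 6]

rank→(start, suffix):
  0 → (2, 'aaccgcffcadegbcfadbdgcfegcebbeecb')
  1 → (3, 'accgcffcadegbcfadbdgcfegcebbeecb')
  2 → (18, 'adbdgcfegcebbeecb')
  3 → (11, 'adegbcfadbdgcfegcebbeecb')
  4 → (34, 'b')
  5 → (29, 'bbeecb')
  6 → (15, 'bcfadbdgcfegcebbeecb')
  7 → (20, 'bdgcfegcebbeecb')
  8 → (0, 'beaaccgcffcadegbcfadbdgcfegcebbeecb')
  9 → (30, 'beecb')
  10 → (10, 'cadegbcfadbdgcfegcebbeecb')
  11 → (33, 'cb')
  12 → (4, 'ccgcffcadegbcfadbdgcfegcebbeecb')
  13 → (27, 'cebbeecb')
  14 → (16, 'cfadbdgcfegcebbeecb')
  15 → (23, 'cfegcebbeecb')
  16 → (7, 'cffcadegbcfadbdgcfegcebbeecb')
  17 → (5, 'cgcffcadegbcfadbdgcfegcebbeecb')
  18 → (19, 'dbdgcfegcebbeecb')
  19 → (12, 'degbcfadbdgcfegcebbeecb')
  20 → (21, 'dgcfegcebbeecb')
  21 → (1, 'eaaccgcffcadegbcfadbdgcfegcebbeecb')
  22 → (28, 'ebbeecb')
  23 → (32, 'ecb')
  24 → (31, 'eecb')
  25 → (13, 'egbcfadbdgcfegcebbeecb')
  26 → (25, 'egcebbeecb')
  27 → (17, 'fadbdgcfegcebbeecb')
  28 → (9, 'fcadegbcfadbdgcfegcebbeecb')
  29 → (24, 'fegcebbeecb')
  30 → (8, 'ffcadegbcfadbdgcfegcebbeecb')
  31 → (14, 'gbcfadbdgcfegcebbeecb')
  32 → (26, 'gcebbeecb')
  33 → (22, 'gcfegcebbeecb')
  34 → (6, 'gcffcadegbcfadbdgcfegcebbeecb')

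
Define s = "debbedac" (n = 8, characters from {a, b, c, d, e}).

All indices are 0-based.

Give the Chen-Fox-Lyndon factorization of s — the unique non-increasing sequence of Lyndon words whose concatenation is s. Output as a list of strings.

["de", "bbed", "ac"]

emit factor 1: 'de' (i=0, period=2)
emit factor 2: 'bbed' (i=2, period=4)
emit factor 3: 'ac' (i=6, period=2)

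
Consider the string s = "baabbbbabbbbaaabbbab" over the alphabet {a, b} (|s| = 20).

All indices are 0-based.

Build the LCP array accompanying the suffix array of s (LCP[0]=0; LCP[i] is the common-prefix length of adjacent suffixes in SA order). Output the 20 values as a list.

[0, 2, 5, 1, 2, 4, 6, 0, 1, 3, 2, 3, 1, 3, 4, 2, 4, 5, 3, 5]

sorted suffixes:
  #0 SA[0]=12  'aaabbbab'
  #1 SA[1]=13  'aabbbab'
  #2 SA[2]=1  'aabbbbabbbbaaabbbab'
  #3 SA[3]=18  'ab'
  #4 SA[4]=14  'abbbab'
  #5 SA[5]=7  'abbbbaaabbbab'
  #6 SA[6]=2  'abbbbabbbbaaabbbab'
  #7 SA[7]=19  'b'
  #8 SA[8]=11  'baaabbbab'
  #9 SA[9]=0  'baabbbbabbbbaaabbbab'
  #10 SA[10]=17  'bab'
  #11 SA[11]=6  'babbbbaaabbbab'
  #12 SA[12]=10  'bbaaabbbab'
  #13 SA[13]=16  'bbab'
  #14 SA[14]=5  'bbabbbbaaabbbab'
  #15 SA[15]=9  'bbbaaabbbab'
  #16 SA[16]=15  'bbbab'
  #17 SA[17]=4  'bbbabbbbaaabbbab'
  #18 SA[18]=8  'bbbbaaabbbab'
  #19 SA[19]=3  'bbbbabbbbaaabbbab'

SA = [12, 13, 1, 18, 14, 7, 2, 19, 11, 0, 17, 6, 10, 16, 5, 9, 15, 4, 8, 3]
rank  pair      lcp
   1  s[12:],s[13:]  2  'aa'
   2  s[13:],s[1:]  5  'aabbb'
   3  s[1:],s[18:]  1  'a'
   4  s[18:],s[14:]  2  'ab'
   5  s[14:],s[7:]  4  'abbb'
   6  s[7:],s[2:]  6  'abbbba'
   7  s[2:],s[19:]  0  ''
   8  s[19:],s[11:]  1  'b'
   9  s[11:],s[0:]  3  'baa'
  10  s[0:],s[17:]  2  'ba'
  11  s[17:],s[6:]  3  'bab'
  12  s[6:],s[10:]  1  'b'
  13  s[10:],s[16:]  3  'bba'
  14  s[16:],s[5:]  4  'bbab'
  15  s[5:],s[9:]  2  'bb'
  16  s[9:],s[15:]  4  'bbba'
  17  s[15:],s[4:]  5  'bbbab'
  18  s[4:],s[8:]  3  'bbb'
  19  s[8:],s[3:]  5  'bbbba'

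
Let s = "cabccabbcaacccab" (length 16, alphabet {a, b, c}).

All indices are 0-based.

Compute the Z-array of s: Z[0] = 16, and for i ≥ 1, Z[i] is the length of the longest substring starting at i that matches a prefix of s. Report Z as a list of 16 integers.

Z[0]=16
i=1: fresh scan; Z[1]=0
i=2: fresh scan; Z[2]=0
i=3: fresh scan; Z[3]=1 scan→box=[3,4)
i=4: fresh scan; Z[4]=3 scan→box=[4,7)
i=5: min(r-i=2, Z[1]=0)=0; Z[5]=0
i=6: min(r-i=1, Z[2]=0)=0; Z[6]=0
i=7: fresh scan; Z[7]=0
i=8: fresh scan; Z[8]=2 scan→box=[8,10)
i=9: min(r-i=1, Z[1]=0)=0; Z[9]=0
i=10: fresh scan; Z[10]=0
i=11: fresh scan; Z[11]=1 scan→box=[11,12)
i=12: fresh scan; Z[12]=1 scan→box=[12,13)
i=13: fresh scan; Z[13]=3 scan→box=[13,16)
i=14: min(r-i=2, Z[1]=0)=0; Z[14]=0
i=15: min(r-i=1, Z[2]=0)=0; Z[15]=0

[16, 0, 0, 1, 3, 0, 0, 0, 2, 0, 0, 1, 1, 3, 0, 0]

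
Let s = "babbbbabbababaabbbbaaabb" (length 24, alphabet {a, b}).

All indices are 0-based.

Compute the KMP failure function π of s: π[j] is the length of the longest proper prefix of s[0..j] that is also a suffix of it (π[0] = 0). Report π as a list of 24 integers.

π[0] = 0
j=1 s[j]='a': π[1]=0 (border '')
j=2 s[j]='b': π[2]=1 (border 'b')
j=3 s[j]='b': k: 1→0; π[3]=1 (border 'b')
j=4 s[j]='b': k: 1→0; π[4]=1 (border 'b')
j=5 s[j]='b': k: 1→0; π[5]=1 (border 'b')
j=6 s[j]='a': π[6]=2 (border 'ba')
j=7 s[j]='b': π[7]=3 (border 'bab')
j=8 s[j]='b': π[8]=4 (border 'babb')
j=9 s[j]='a': k: 4→1; π[9]=2 (border 'ba')
j=10 s[j]='b': π[10]=3 (border 'bab')
j=11 s[j]='a': k: 3→1; π[11]=2 (border 'ba')
j=12 s[j]='b': π[12]=3 (border 'bab')
j=13 s[j]='a': k: 3→1; π[13]=2 (border 'ba')
j=14 s[j]='a': k: 2→0; π[14]=0 (border '')
j=15 s[j]='b': π[15]=1 (border 'b')
j=16 s[j]='b': k: 1→0; π[16]=1 (border 'b')
j=17 s[j]='b': k: 1→0; π[17]=1 (border 'b')
j=18 s[j]='b': k: 1→0; π[18]=1 (border 'b')
j=19 s[j]='a': π[19]=2 (border 'ba')
j=20 s[j]='a': k: 2→0; π[20]=0 (border '')
j=21 s[j]='a': π[21]=0 (border '')
j=22 s[j]='b': π[22]=1 (border 'b')
j=23 s[j]='b': k: 1→0; π[23]=1 (border 'b')

[0, 0, 1, 1, 1, 1, 2, 3, 4, 2, 3, 2, 3, 2, 0, 1, 1, 1, 1, 2, 0, 0, 1, 1]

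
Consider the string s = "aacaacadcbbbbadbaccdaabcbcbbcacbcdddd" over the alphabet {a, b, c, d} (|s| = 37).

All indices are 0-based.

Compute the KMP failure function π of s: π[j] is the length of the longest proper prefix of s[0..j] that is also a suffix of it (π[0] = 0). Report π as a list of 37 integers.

π[0] = 0
j=1 s[j]='a': π[1]=1 (border 'a')
j=2 s[j]='c': k: 1→0; π[2]=0 (border '')
j=3 s[j]='a': π[3]=1 (border 'a')
j=4 s[j]='a': π[4]=2 (border 'aa')
j=5 s[j]='c': π[5]=3 (border 'aac')
j=6 s[j]='a': π[6]=4 (border 'aaca')
j=7 s[j]='d': k: 4→1→0; π[7]=0 (border '')
j=8 s[j]='c': π[8]=0 (border '')
j=9 s[j]='b': π[9]=0 (border '')
j=10 s[j]='b': π[10]=0 (border '')
j=11 s[j]='b': π[11]=0 (border '')
j=12 s[j]='b': π[12]=0 (border '')
j=13 s[j]='a': π[13]=1 (border 'a')
j=14 s[j]='d': k: 1→0; π[14]=0 (border '')
j=15 s[j]='b': π[15]=0 (border '')
j=16 s[j]='a': π[16]=1 (border 'a')
j=17 s[j]='c': k: 1→0; π[17]=0 (border '')
j=18 s[j]='c': π[18]=0 (border '')
j=19 s[j]='d': π[19]=0 (border '')
j=20 s[j]='a': π[20]=1 (border 'a')
j=21 s[j]='a': π[21]=2 (border 'aa')
j=22 s[j]='b': k: 2→1→0; π[22]=0 (border '')
j=23 s[j]='c': π[23]=0 (border '')
j=24 s[j]='b': π[24]=0 (border '')
j=25 s[j]='c': π[25]=0 (border '')
j=26 s[j]='b': π[26]=0 (border '')
j=27 s[j]='b': π[27]=0 (border '')
j=28 s[j]='c': π[28]=0 (border '')
j=29 s[j]='a': π[29]=1 (border 'a')
j=30 s[j]='c': k: 1→0; π[30]=0 (border '')
j=31 s[j]='b': π[31]=0 (border '')
j=32 s[j]='c': π[32]=0 (border '')
j=33 s[j]='d': π[33]=0 (border '')
j=34 s[j]='d': π[34]=0 (border '')
j=35 s[j]='d': π[35]=0 (border '')
j=36 s[j]='d': π[36]=0 (border '')

[0, 1, 0, 1, 2, 3, 4, 0, 0, 0, 0, 0, 0, 1, 0, 0, 1, 0, 0, 0, 1, 2, 0, 0, 0, 0, 0, 0, 0, 1, 0, 0, 0, 0, 0, 0, 0]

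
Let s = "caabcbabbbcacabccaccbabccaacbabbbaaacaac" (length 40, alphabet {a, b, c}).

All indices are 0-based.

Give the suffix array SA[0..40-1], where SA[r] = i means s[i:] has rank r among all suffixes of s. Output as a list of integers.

rank | idx | suffix
   0 |  33 | aaacaac
   1 |   1 | aabcbabbbcacabccaccbabccaacbabbbaaacaac
   2 |  37 | aac
   3 |  34 | aacaac
   4 |  25 | aacbabbbaaacaac
   5 |  29 | abbbaaacaac
   6 |   6 | abbbcacabccaccbabccaacbabbbaaacaac
   7 |   2 | abcbabbbcacabccaccbabccaacbabbbaaacaac
   8 |  21 | abccaacbabbbaaacaac
   9 |  13 | abccaccbabccaacbabbbaaacaac
  10 |  38 | ac
  11 |  35 | acaac
  12 |  11 | acabccaccbabccaacbabbbaaacaac
  13 |  26 | acbabbbaaacaac
  14 |  17 | accbabccaacbabbbaaacaac
  15 |  32 | baaacaac
  16 |  28 | babbbaaacaac
  17 |   5 | babbbcacabccaccbabccaacbabbbaaacaac
  18 |  20 | babccaacbabbbaaacaac
  19 |  31 | bbaaacaac
  20 |  30 | bbbaaacaac
  21 |   7 | bbbcacabccaccbabccaacbabbbaaacaac
  22 |   8 | bbcacabccaccbabccaacbabbbaaacaac
  23 |   9 | bcacabccaccbabccaacbabbbaaacaac
  24 |   3 | bcbabbbcacabccaccbabccaacbabbbaaacaac
  25 |  22 | bccaacbabbbaaacaac
  26 |  14 | bccaccbabccaacbabbbaaacaac
  27 |  39 | c
  28 |   0 | caabcbabbbcacabccaccbabccaacbabbbaaacaac
  29 |  36 | caac
  30 |  24 | caacbabbbaaacaac
  31 |  12 | cabccaccbabccaacbabbbaaacaac
  32 |  10 | cacabccaccbabccaacbabbbaaacaac
  33 |  16 | caccbabccaacbabbbaaacaac
  34 |  27 | cbabbbaaacaac
  35 |   4 | cbabbbcacabccaccbabccaacbabbbaaacaac
  36 |  19 | cbabccaacbabbbaaacaac
  37 |  23 | ccaacbabbbaaacaac
  38 |  15 | ccaccbabccaacbabbbaaacaac
  39 |  18 | ccbabccaacbabbbaaacaac

[33, 1, 37, 34, 25, 29, 6, 2, 21, 13, 38, 35, 11, 26, 17, 32, 28, 5, 20, 31, 30, 7, 8, 9, 3, 22, 14, 39, 0, 36, 24, 12, 10, 16, 27, 4, 19, 23, 15, 18]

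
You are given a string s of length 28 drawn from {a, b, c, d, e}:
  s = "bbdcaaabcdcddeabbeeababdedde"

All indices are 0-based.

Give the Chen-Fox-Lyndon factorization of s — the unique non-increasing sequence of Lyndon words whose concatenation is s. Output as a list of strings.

emit factor 1: 'bbdc' (i=0, period=4)
emit factor 2: 'aaabcdcddeabbeeababdedde' (i=4, period=24)

["bbdc", "aaabcdcddeabbeeababdedde"]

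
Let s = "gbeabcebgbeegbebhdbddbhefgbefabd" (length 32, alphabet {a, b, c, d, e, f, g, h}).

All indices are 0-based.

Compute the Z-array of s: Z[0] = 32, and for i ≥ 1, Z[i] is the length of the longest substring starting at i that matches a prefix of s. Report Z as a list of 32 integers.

Z[0]=32
i=1: fresh scan; Z[1]=0
i=2: fresh scan; Z[2]=0
i=3: fresh scan; Z[3]=0
i=4: fresh scan; Z[4]=0
i=5: fresh scan; Z[5]=0
i=6: fresh scan; Z[6]=0
i=7: fresh scan; Z[7]=0
i=8: fresh scan; Z[8]=3 scan→box=[8,11)
i=9: min(r-i=2, Z[1]=0)=0; Z[9]=0
i=10: min(r-i=1, Z[2]=0)=0; Z[10]=0
i=11: fresh scan; Z[11]=0
i=12: fresh scan; Z[12]=3 scan→box=[12,15)
i=13: min(r-i=2, Z[1]=0)=0; Z[13]=0
i=14: min(r-i=1, Z[2]=0)=0; Z[14]=0
i=15: fresh scan; Z[15]=0
i=16: fresh scan; Z[16]=0
i=17: fresh scan; Z[17]=0
i=18: fresh scan; Z[18]=0
i=19: fresh scan; Z[19]=0
i=20: fresh scan; Z[20]=0
i=21: fresh scan; Z[21]=0
i=22: fresh scan; Z[22]=0
i=23: fresh scan; Z[23]=0
i=24: fresh scan; Z[24]=0
i=25: fresh scan; Z[25]=3 scan→box=[25,28)
i=26: min(r-i=2, Z[1]=0)=0; Z[26]=0
i=27: min(r-i=1, Z[2]=0)=0; Z[27]=0
i=28: fresh scan; Z[28]=0
i=29: fresh scan; Z[29]=0
i=30: fresh scan; Z[30]=0
i=31: fresh scan; Z[31]=0

[32, 0, 0, 0, 0, 0, 0, 0, 3, 0, 0, 0, 3, 0, 0, 0, 0, 0, 0, 0, 0, 0, 0, 0, 0, 3, 0, 0, 0, 0, 0, 0]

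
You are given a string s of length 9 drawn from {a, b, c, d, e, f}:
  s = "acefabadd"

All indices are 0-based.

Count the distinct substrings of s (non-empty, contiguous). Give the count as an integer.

rank→(start, suffix):
  0 → (4, 'abadd')
  1 → (0, 'acefabadd')
  2 → (6, 'add')
  3 → (5, 'badd')
  4 → (1, 'cefabadd')
  5 → (8, 'd')
  6 → (7, 'dd')
  7 → (2, 'efabadd')
  8 → (3, 'fabadd')

SA = [4, 0, 6, 5, 1, 8, 7, 2, 3]
rank  pair      lcp
   1  s[4:],s[0:]  1  'a'
   2  s[0:],s[6:]  1  'a'
   3  s[6:],s[5:]  0  ''
   4  s[5:],s[1:]  0  ''
   5  s[1:],s[8:]  0  ''
   6  s[8:],s[7:]  1  'd'
   7  s[7:],s[2:]  0  ''
   8  s[2:],s[3:]  0  ''

n(n+1)/2 = 9·10/2 = 45
Σ LCP = 0 + 1 + 1 + 0 + 0 + 0 + 1 + 0 + 0 = 3
distinct = 45 − 3 = 42

42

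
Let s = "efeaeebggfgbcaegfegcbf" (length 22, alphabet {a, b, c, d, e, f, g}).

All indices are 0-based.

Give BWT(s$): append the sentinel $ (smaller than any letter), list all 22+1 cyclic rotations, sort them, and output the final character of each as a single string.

fecgcebgfea$fabeggfeegb

rank  rotation                 last
    0  $efeaeebggfgbcaegfegcbf  f
    1  aeebggfgbcaegfegcbf$efe  e
    2  aegfegcbf$efeaeebggfgbc  c
    3  bcaegfegcbf$efeaeebggfg  g
    4  bf$efeaeebggfgbcaegfegc  c
    5  bggfgbcaegfegcbf$efeaee  e
    6  caegfegcbf$efeaeebggfgb  b
    7  cbf$efeaeebggfgbcaegfeg  g
    8  eaeebggfgbcaegfegcbf$ef  f
    9  ebggfgbcaegfegcbf$efeae  e
   10  eebggfgbcaegfegcbf$efea  a
   11  efeaeebggfgbcaegfegcbf$  $
   12  egcbf$efeaeebggfgbcaegf  f
   13  egfegcbf$efeaeebggfgbca  a
   14  f$efeaeebggfgbcaegfegcb  b
   15  feaeebggfgbcaegfegcbf$e  e
   16  fegcbf$efeaeebggfgbcaeg  g
   17  fgbcaegfegcbf$efeaeebgg  g
   18  gbcaegfegcbf$efeaeebggf  f
   19  gcbf$efeaeebggfgbcaegfe  e
   20  gfegcbf$efeaeebggfgbcae  e
   21  gfgbcaegfegcbf$efeaeebg  g
   22  ggfgbcaegfegcbf$efeaeeb  b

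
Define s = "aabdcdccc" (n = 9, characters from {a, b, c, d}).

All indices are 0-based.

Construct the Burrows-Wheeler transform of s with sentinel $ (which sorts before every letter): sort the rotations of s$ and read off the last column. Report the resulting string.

rank  rotation    last
    0  $aabdcdccc  c
    1  aabdcdccc$  $
    2  abdcdccc$a  a
    3  bdcdccc$aa  a
    4  c$aabdcdcc  c
    5  cc$aabdcdc  c
    6  ccc$aabdcd  d
    7  cdccc$aabd  d
    8  dccc$aabdc  c
    9  dcdccc$aab  b

c$aaccddcb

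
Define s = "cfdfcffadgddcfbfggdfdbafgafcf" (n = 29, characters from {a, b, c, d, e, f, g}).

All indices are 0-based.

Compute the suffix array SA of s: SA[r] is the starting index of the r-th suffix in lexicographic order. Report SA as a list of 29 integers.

[7, 25, 22, 21, 14, 27, 12, 0, 4, 20, 11, 10, 2, 18, 8, 28, 6, 13, 26, 3, 19, 1, 5, 23, 15, 24, 9, 17, 16]

rank | idx | suffix
   0 |   7 | adgddcfbfggdfdbafgafcf
   1 |  25 | afcf
   2 |  22 | afgafcf
   3 |  21 | bafgafcf
   4 |  14 | bfggdfdbafgafcf
   5 |  27 | cf
   6 |  12 | cfbfggdfdbafgafcf
   7 |   0 | cfdfcffadgddcfbfggdfdbafgafcf
   8 |   4 | cffadgddcfbfggdfdbafgafcf
   9 |  20 | dbafgafcf
  10 |  11 | dcfbfggdfdbafgafcf
  11 |  10 | ddcfbfggdfdbafgafcf
  12 |   2 | dfcffadgddcfbfggdfdbafgafcf
  13 |  18 | dfdbafgafcf
  14 |   8 | dgddcfbfggdfdbafgafcf
  15 |  28 | f
  16 |   6 | fadgddcfbfggdfdbafgafcf
  17 |  13 | fbfggdfdbafgafcf
  18 |  26 | fcf
  19 |   3 | fcffadgddcfbfggdfdbafgafcf
  20 |  19 | fdbafgafcf
  21 |   1 | fdfcffadgddcfbfggdfdbafgafcf
  22 |   5 | ffadgddcfbfggdfdbafgafcf
  23 |  23 | fgafcf
  24 |  15 | fggdfdbafgafcf
  25 |  24 | gafcf
  26 |   9 | gddcfbfggdfdbafgafcf
  27 |  17 | gdfdbafgafcf
  28 |  16 | ggdfdbafgafcf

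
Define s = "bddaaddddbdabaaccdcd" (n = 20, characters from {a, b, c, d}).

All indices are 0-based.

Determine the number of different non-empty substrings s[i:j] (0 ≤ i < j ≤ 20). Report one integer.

rank | idx | suffix
   0 |  13 | aaccdcd
   1 |   3 | aaddddbdabaaccdcd
   2 |  11 | abaaccdcd
   3 |  14 | accdcd
   4 |   4 | addddbdabaaccdcd
   5 |  12 | baaccdcd
   6 |   9 | bdabaaccdcd
   7 |   0 | bddaaddddbdabaaccdcd
   8 |  15 | ccdcd
   9 |  18 | cd
  10 |  16 | cdcd
  11 |  19 | d
  12 |   2 | daaddddbdabaaccdcd
  13 |  10 | dabaaccdcd
  14 |   8 | dbdabaaccdcd
  15 |  17 | dcd
  16 |   1 | ddaaddddbdabaaccdcd
  17 |   7 | ddbdabaaccdcd
  18 |   6 | dddbdabaaccdcd
  19 |   5 | ddddbdabaaccdcd

SA = [13, 3, 11, 14, 4, 12, 9, 0, 15, 18, 16, 19, 2, 10, 8, 17, 1, 7, 6, 5]
rank  pair      lcp
   1  s[13:],s[3:]  2  'aa'
   2  s[3:],s[11:]  1  'a'
   3  s[11:],s[14:]  1  'a'
   4  s[14:],s[4:]  1  'a'
   5  s[4:],s[12:]  0  ''
   6  s[12:],s[9:]  1  'b'
   7  s[9:],s[0:]  2  'bd'
   8  s[0:],s[15:]  0  ''
   9  s[15:],s[18:]  1  'c'
  10  s[18:],s[16:]  2  'cd'
  11  s[16:],s[19:]  0  ''
  12  s[19:],s[2:]  1  'd'
  13  s[2:],s[10:]  2  'da'
  14  s[10:],s[8:]  1  'd'
  15  s[8:],s[17:]  1  'd'
  16  s[17:],s[1:]  1  'd'
  17  s[1:],s[7:]  2  'dd'
  18  s[7:],s[6:]  2  'dd'
  19  s[6:],s[5:]  3  'ddd'

n(n+1)/2 = 20·21/2 = 210
Σ LCP = 0 + 2 + 1 + 1 + 1 + 0 + 1 + 2 + 0 + 1 + 2 + 0 + 1 + 2 + 1 + 1 + 1 + 2 + 2 + 3 = 24
distinct = 210 − 24 = 186

186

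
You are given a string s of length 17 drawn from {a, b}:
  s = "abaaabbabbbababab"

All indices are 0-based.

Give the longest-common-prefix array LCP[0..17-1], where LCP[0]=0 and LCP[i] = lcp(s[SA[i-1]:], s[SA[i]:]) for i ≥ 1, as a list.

[0, 2, 1, 2, 3, 4, 2, 3, 0, 1, 2, 3, 5, 3, 1, 4, 2]

rank→(start, suffix):
  0 → (2, 'aaabbabbbababab')
  1 → (3, 'aabbabbbababab')
  2 → (15, 'ab')
  3 → (0, 'abaaabbabbbababab')
  4 → (13, 'abab')
  5 → (11, 'ababab')
  6 → (4, 'abbabbbababab')
  7 → (7, 'abbbababab')
  8 → (16, 'b')
  9 → (1, 'baaabbabbbababab')
  10 → (14, 'bab')
  11 → (12, 'babab')
  12 → (10, 'bababab')
  13 → (6, 'babbbababab')
  14 → (9, 'bbababab')
  15 → (5, 'bbabbbababab')
  16 → (8, 'bbbababab')

SA = [2, 3, 15, 0, 13, 11, 4, 7, 16, 1, 14, 12, 10, 6, 9, 5, 8]
i: (SA[i-1],SA[i]) lcp shared
  1: (2,3) 2 'aa'
  2: (3,15) 1 'a'
  3: (15,0) 2 'ab'
  4: (0,13) 3 'aba'
  5: (13,11) 4 'abab'
  6: (11,4) 2 'ab'
  7: (4,7) 3 'abb'
  8: (7,16) 0 ''
  9: (16,1) 1 'b'
  10: (1,14) 2 'ba'
  11: (14,12) 3 'bab'
  12: (12,10) 5 'babab'
  13: (10,6) 3 'bab'
  14: (6,9) 1 'b'
  15: (9,5) 4 'bbab'
  16: (5,8) 2 'bb'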